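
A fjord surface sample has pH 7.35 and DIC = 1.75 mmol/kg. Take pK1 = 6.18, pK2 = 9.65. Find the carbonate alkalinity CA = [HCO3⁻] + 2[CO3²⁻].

CA = [HCO3⁻] + 2[CO3²⁻] = (α₁ + 2α₂)·DIC
At pH 7.35: [H⁺]/K1 = 10^-1.17 = 0.067608, K2/[H⁺] = 10^-2.30 = 0.0050119
α₁ = 1/(1 + 0.067608 + 0.0050119) = 1/1.0726 = 0.9323; α₂ = α₁·K2/[H⁺] = 0.004673
α₁ + 2α₂ = 0.9416
CA = 0.9416 × 1.75 = 1.65 mmol/kg

CA = 1.65 mmol/kg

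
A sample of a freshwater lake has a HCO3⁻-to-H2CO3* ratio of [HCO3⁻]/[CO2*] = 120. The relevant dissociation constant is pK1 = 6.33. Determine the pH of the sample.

From K1 = [H⁺][HCO3⁻]/[CO2*]:  pH = pK1 + log₁₀([HCO3⁻]/[CO2*])
log₁₀(120) = +2.079
pH = 6.33 + (+2.079) = 8.41

pH = 8.41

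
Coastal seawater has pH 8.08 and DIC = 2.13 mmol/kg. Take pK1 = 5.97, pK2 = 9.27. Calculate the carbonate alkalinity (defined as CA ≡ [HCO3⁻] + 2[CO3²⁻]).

CA = 2.24 mmol/kg

CA = [HCO3⁻] + 2[CO3²⁻] = (α₁ + 2α₂)·DIC
At pH 8.08: [H⁺]/K1 = 10^-2.11 = 0.0077625, K2/[H⁺] = 10^-1.19 = 0.064565
α₁ = 1/(1 + 0.0077625 + 0.064565) = 1/1.0723 = 0.9326; α₂ = α₁·K2/[H⁺] = 0.06021
α₁ + 2α₂ = 1.0530
CA = 1.0530 × 2.13 = 2.24 mmol/kg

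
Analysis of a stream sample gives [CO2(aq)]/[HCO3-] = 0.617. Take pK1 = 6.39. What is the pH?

From K1 = [H⁺][HCO3-]/[CO2(aq)]:  pH = pK1 − log₁₀([CO2(aq)]/[HCO3-])
log₁₀(0.617) = -0.210
pH = 6.39 − (-0.210) = 6.60

pH = 6.60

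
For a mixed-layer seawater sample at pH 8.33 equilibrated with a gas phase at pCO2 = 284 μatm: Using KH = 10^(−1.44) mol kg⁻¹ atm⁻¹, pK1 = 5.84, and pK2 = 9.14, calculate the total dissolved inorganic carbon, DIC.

[CO2*] = KH · pCO2 = 10^(−1.44) × 284×10^-6 = 1.031×10^-5 mol/kg
α₀ = 1/(1 + K1/[H⁺] + K1K2/[H⁺]²) = 1/(1 + 10^+2.49 + 10^+1.68) = 0.002794
DIC = [CO2*]/α₀ = 1.031×10^-5 / 0.002794 = 3.69 mmol/kg

DIC = 3.69 mmol/kg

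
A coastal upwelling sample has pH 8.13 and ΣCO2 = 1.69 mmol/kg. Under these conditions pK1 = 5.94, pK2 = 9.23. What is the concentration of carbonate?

[CO3²⁻] = 0.124 mmol/kg

α₂ = 1 / (1 + [H⁺]/K2 + [H⁺]²/(K1K2)) = 1 / (1 + 10^+1.10 + 10^-1.09)
   = 1 / (1 + 12.589 + 0.081283) = 1/13.671 = 0.07315
[CO3²⁻] = α₂ × DIC = 0.07315 × 1.69 = 0.124 mmol/kg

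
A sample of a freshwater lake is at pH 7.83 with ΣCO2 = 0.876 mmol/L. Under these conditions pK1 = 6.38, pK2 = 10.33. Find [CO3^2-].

α₂ = 1 / (1 + [H⁺]/K2 + [H⁺]²/(K1K2)) = 1 / (1 + 10^+2.50 + 10^+1.05)
   = 1 / (1 + 316.23 + 11.220) = 1/328.45 = 0.003045
[CO3²⁻] = α₂ × DIC = 0.003045 × 0.876 = 0.00267 mmol/L = 2.67 μmol/L

[CO3²⁻] = 2.67 μmol/L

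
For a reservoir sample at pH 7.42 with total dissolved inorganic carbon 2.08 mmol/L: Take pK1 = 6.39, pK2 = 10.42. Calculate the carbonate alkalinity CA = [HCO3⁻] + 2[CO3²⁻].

CA = [HCO3⁻] + 2[CO3²⁻] = (α₁ + 2α₂)·DIC
At pH 7.42: [H⁺]/K1 = 10^-1.03 = 0.093325, K2/[H⁺] = 10^-3.00 = 0.0010000
α₁ = 1/(1 + 0.093325 + 0.0010000) = 1/1.0943 = 0.9138; α₂ = α₁·K2/[H⁺] = 0.0009138
α₁ + 2α₂ = 0.9156
CA = 0.9156 × 2.08 = 1.90 mmol/L

CA = 1.90 mmol/L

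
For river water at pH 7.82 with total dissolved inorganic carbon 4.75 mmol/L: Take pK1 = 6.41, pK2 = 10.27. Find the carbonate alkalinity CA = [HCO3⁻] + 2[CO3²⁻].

CA = 4.59 mmol/L

CA = [HCO3⁻] + 2[CO3²⁻] = (α₁ + 2α₂)·DIC
At pH 7.82: [H⁺]/K1 = 10^-1.41 = 0.038905, K2/[H⁺] = 10^-2.45 = 0.0035481
α₁ = 1/(1 + 0.038905 + 0.0035481) = 1/1.0425 = 0.9593; α₂ = α₁·K2/[H⁺] = 0.003404
α₁ + 2α₂ = 0.9661
CA = 0.9661 × 4.75 = 4.59 mmol/L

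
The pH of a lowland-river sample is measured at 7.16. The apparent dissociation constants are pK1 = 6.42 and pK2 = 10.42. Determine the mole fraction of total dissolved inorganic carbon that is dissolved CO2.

α₀ = 0.154

α₀ = 1 / (1 + K1/[H⁺] + K1K2/[H⁺]²) = 1 / (1 + 10^+0.74 + 10^-2.52)
   = 1 / (1 + 5.4954 + 0.0030200) = 1/6.4984 = 0.1539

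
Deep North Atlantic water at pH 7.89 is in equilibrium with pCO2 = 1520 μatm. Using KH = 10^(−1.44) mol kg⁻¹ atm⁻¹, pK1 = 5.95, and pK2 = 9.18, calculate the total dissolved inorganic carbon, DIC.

[CO2*] = KH · pCO2 = 10^(−1.44) × 1520×10^-6 = 5.519×10^-5 mol/kg
α₀ = 1/(1 + K1/[H⁺] + K1K2/[H⁺]²) = 1/(1 + 10^+1.94 + 10^+0.65) = 0.01080
DIC = [CO2*]/α₀ = 5.519×10^-5 / 0.01080 = 5.11 mmol/kg

DIC = 5.11 mmol/kg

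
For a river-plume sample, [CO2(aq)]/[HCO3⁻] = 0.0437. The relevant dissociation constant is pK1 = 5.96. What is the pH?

pH = 7.32

From K1 = [H⁺][HCO3⁻]/[CO2(aq)]:  pH = pK1 − log₁₀([CO2(aq)]/[HCO3⁻])
log₁₀(0.0437) = -1.360
pH = 5.96 − (-1.360) = 7.32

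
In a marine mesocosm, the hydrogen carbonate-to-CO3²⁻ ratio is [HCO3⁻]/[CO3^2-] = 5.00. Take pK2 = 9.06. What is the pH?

From K2 = [H⁺][CO3^2-]/[HCO3⁻]:  pH = pK2 − log₁₀([HCO3⁻]/[CO3^2-])
log₁₀(5.00) = +0.699
pH = 9.06 − (+0.699) = 8.36

pH = 8.36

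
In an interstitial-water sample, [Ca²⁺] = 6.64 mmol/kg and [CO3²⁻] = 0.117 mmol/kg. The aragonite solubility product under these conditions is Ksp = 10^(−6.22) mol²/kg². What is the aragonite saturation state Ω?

Ω = 1.29

Ksp = 10^(−6.22) = 6.026×10^-7
Ω = [Ca²⁺][CO3²⁻]/Ksp = (6.64×10^-3)(0.117×10^-3) / 6.026×10^-7 = 1.29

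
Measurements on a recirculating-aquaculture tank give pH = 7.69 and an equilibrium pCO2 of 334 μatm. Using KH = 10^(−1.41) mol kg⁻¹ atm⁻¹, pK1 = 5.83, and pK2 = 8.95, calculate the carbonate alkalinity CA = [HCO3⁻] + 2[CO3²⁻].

CA = 1.04 mmol/kg

[CO2*] = KH · pCO2 = 10^(−1.41) × 334×10^-6 = 1.299×10^-5 mol/kg
α₀ = 1/(1 + K1/[H⁺] + K1K2/[H⁺]²) = 1/(1 + 10^+1.86 + 10^+0.60) = 0.01292
DIC = [CO2*]/α₀ = 1.299×10^-5 / 0.01292 = 1.006 mmol/kg
CA = (α₁ + 2α₂)·DIC = (0.9357 + 2×0.05142) × 1.006 = 1.04 mmol/kg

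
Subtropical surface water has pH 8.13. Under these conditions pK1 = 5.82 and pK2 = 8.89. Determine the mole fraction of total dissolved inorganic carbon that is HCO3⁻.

α₁ = 0.848

α₁ = 1 / (1 + [H⁺]/K1 + K2/[H⁺]) = 1 / (1 + 10^-2.31 + 10^-0.76)
   = 1 / (1 + 0.0048978 + 0.17378) = 1/1.1787 = 0.8484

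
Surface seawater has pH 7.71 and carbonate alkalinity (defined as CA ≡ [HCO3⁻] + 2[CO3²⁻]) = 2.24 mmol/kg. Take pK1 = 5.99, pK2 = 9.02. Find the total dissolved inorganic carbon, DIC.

CA = [HCO3⁻] + 2[CO3²⁻] = (α₁ + 2α₂)·DIC
At pH 7.71: [H⁺]/K1 = 10^-1.72 = 0.019055, K2/[H⁺] = 10^-1.31 = 0.048978
α₁ = 1/(1 + 0.019055 + 0.048978) = 1/1.0680 = 0.9363; α₂ = α₁·K2/[H⁺] = 0.04586
α₁ + 2α₂ = 1.0280
DIC = CA / (α₁ + 2α₂) = 2.24 / 1.0280 = 2.18 mmol/kg

DIC = 2.18 mmol/kg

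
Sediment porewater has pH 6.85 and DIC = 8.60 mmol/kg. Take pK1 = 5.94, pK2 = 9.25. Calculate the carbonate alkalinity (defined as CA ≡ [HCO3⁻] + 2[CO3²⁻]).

CA = 7.69 mmol/kg

CA = [HCO3⁻] + 2[CO3²⁻] = (α₁ + 2α₂)·DIC
At pH 6.85: [H⁺]/K1 = 10^-0.91 = 0.12303, K2/[H⁺] = 10^-2.40 = 0.0039811
α₁ = 1/(1 + 0.12303 + 0.0039811) = 1/1.1270 = 0.8873; α₂ = α₁·K2/[H⁺] = 0.003532
α₁ + 2α₂ = 0.8944
CA = 0.8944 × 8.60 = 7.69 mmol/kg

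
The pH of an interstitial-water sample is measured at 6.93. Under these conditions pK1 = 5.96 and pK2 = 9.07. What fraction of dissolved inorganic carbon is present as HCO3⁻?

α₁ = 0.897

α₁ = 1 / (1 + [H⁺]/K1 + K2/[H⁺]) = 1 / (1 + 10^-0.97 + 10^-2.14)
   = 1 / (1 + 0.10715 + 0.0072444) = 1/1.1144 = 0.8973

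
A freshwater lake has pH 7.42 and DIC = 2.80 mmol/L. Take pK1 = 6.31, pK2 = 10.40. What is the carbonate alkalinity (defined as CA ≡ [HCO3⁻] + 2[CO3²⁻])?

CA = 2.60 mmol/L

CA = [HCO3⁻] + 2[CO3²⁻] = (α₁ + 2α₂)·DIC
At pH 7.42: [H⁺]/K1 = 10^-1.11 = 0.077625, K2/[H⁺] = 10^-2.98 = 0.0010471
α₁ = 1/(1 + 0.077625 + 0.0010471) = 1/1.0787 = 0.9271; α₂ = α₁·K2/[H⁺] = 0.0009708
α₁ + 2α₂ = 0.9290
CA = 0.9290 × 2.80 = 2.60 mmol/L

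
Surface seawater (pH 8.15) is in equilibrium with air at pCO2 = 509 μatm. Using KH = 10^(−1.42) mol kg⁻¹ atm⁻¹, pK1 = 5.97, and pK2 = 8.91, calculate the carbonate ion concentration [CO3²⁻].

[CO3²⁻] = 0.509 mmol/kg

[CO2*] = KH · pCO2 = 10^(−1.42) × 509×10^-6 = 1.935×10^-5 mol/kg
α₀ = 1/(1 + K1/[H⁺] + K1K2/[H⁺]²) = 1/(1 + 10^+2.18 + 10^+1.42) = 0.005597
DIC = [CO2*]/α₀ = 1.935×10^-5 / 0.005597 = 3.457 mmol/kg
[CO3²⁻] = α₂·DIC; α₂ = 0.1472, so [CO3²⁻] = 0.1472 × 3.457 = 0.509 mmol/kg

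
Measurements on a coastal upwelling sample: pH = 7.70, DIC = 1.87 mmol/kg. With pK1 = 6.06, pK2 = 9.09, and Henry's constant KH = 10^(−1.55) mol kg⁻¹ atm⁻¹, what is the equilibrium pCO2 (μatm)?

pCO2 = 1430 μatm

α₀ = 1 / (1 + K1/[H⁺] + K1K2/[H⁺]²) = 1 / (1 + 10^+1.64 + 10^+0.25)
   = 1 / (1 + 43.652 + 1.7783) = 1/46.430 = 0.02154
[CO2*] = α₀ × DIC = 0.02154 × 1.87 = 0.04028 mmol/kg
pCO2 = [CO2*]/KH = 4.028×10^-5 / 2.818×10^-2 = 1430 μatm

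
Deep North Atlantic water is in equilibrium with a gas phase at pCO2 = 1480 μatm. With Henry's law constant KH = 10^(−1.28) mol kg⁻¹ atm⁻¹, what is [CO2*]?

KH = 10^(−1.28) = 5.248×10^-2 mol kg⁻¹ atm⁻¹
[CO2*] = KH · pCO2 = 5.248×10^-2 × 1480×10^-6 atm = 7.77×10^-5 mol/kg

[CO2*] = 77.7 μmol/kg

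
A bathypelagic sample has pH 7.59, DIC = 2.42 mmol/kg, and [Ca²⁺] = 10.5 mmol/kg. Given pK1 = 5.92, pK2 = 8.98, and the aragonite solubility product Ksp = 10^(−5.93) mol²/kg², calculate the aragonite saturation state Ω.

Ω = 0.830

α₂ = 1 / (1 + [H⁺]/K2 + [H⁺]²/(K1K2)) = 1 / (1 + 10^+1.39 + 10^-0.28)
   = 1 / (1 + 24.547 + 0.52481) = 1/26.072 = 0.03836
[CO3²⁻] = α₂ × DIC = 0.03836 × 2.42 = 0.09282 mmol/kg
Ksp = 10^(−5.93) = 1.175×10^-6
Ω = [Ca²⁺][CO3²⁻]/Ksp = (10.5×10^-3)(9.282×10^-5) / 1.175×10^-6 = 0.830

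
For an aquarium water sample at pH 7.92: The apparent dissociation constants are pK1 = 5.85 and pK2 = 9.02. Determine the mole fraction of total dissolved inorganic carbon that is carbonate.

α₂ = 0.0730

α₂ = 1 / (1 + [H⁺]/K2 + [H⁺]²/(K1K2)) = 1 / (1 + 10^+1.10 + 10^-0.97)
   = 1 / (1 + 12.589 + 0.10715) = 1/13.696 = 0.07301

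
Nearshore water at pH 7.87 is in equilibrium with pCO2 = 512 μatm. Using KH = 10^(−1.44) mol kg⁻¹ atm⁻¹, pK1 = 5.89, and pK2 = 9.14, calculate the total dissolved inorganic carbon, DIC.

[CO2*] = KH · pCO2 = 10^(−1.44) × 512×10^-6 = 1.859×10^-5 mol/kg
α₀ = 1/(1 + K1/[H⁺] + K1K2/[H⁺]²) = 1/(1 + 10^+1.98 + 10^+0.71) = 0.009840
DIC = [CO2*]/α₀ = 1.859×10^-5 / 0.009840 = 1.89 mmol/kg

DIC = 1.89 mmol/kg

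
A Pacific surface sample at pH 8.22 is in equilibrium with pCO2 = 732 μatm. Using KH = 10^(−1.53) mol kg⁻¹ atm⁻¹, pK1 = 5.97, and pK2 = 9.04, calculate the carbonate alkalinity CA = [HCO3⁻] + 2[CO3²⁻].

[CO2*] = KH · pCO2 = 10^(−1.53) × 732×10^-6 = 2.160×10^-5 mol/kg
α₀ = 1/(1 + K1/[H⁺] + K1K2/[H⁺]²) = 1/(1 + 10^+2.25 + 10^+1.43) = 0.004860
DIC = [CO2*]/α₀ = 2.160×10^-5 / 0.004860 = 4.445 mmol/kg
CA = (α₁ + 2α₂)·DIC = (0.8643 + 2×0.1308) × 4.445 = 5.00 mmol/kg

CA = 5.00 mmol/kg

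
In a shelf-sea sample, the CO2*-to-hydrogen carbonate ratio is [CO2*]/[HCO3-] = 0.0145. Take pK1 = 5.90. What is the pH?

From K1 = [H⁺][HCO3-]/[CO2*]:  pH = pK1 − log₁₀([CO2*]/[HCO3-])
log₁₀(0.0145) = -1.839
pH = 5.90 − (-1.839) = 7.74

pH = 7.74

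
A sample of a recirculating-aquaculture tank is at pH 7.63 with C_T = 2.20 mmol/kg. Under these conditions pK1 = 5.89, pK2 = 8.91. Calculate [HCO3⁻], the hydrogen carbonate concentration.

α₁ = 1 / (1 + [H⁺]/K1 + K2/[H⁺]) = 1 / (1 + 10^-1.74 + 10^-1.28)
   = 1 / (1 + 0.018197 + 0.052481) = 1/1.0707 = 0.9340
[HCO3⁻] = α₁ × DIC = 0.9340 × 2.20 = 2.05 mmol/kg

[HCO3⁻] = 2.05 mmol/kg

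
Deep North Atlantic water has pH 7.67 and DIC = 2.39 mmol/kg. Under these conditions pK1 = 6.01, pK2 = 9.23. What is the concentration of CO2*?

α₀ = 1 / (1 + K1/[H⁺] + K1K2/[H⁺]²) = 1 / (1 + 10^+1.66 + 10^+0.10)
   = 1 / (1 + 45.709 + 1.2589) = 1/47.968 = 0.02085
[CO2*] = α₀ × DIC = 0.02085 × 2.39 = 0.0498 mmol/kg

[CO2*] = 0.0498 mmol/kg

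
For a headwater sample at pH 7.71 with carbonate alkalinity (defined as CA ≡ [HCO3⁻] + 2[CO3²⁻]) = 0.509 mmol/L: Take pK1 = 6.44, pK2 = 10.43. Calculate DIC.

DIC = 0.535 mmol/L

CA = [HCO3⁻] + 2[CO3²⁻] = (α₁ + 2α₂)·DIC
At pH 7.71: [H⁺]/K1 = 10^-1.27 = 0.053703, K2/[H⁺] = 10^-2.72 = 0.0019055
α₁ = 1/(1 + 0.053703 + 0.0019055) = 1/1.0556 = 0.9473; α₂ = α₁·K2/[H⁺] = 0.001805
α₁ + 2α₂ = 0.9509
DIC = CA / (α₁ + 2α₂) = 0.509 / 0.9509 = 0.535 mmol/L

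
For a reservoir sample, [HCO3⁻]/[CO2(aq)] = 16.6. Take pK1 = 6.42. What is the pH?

pH = 7.64

From K1 = [H⁺][HCO3⁻]/[CO2(aq)]:  pH = pK1 + log₁₀([HCO3⁻]/[CO2(aq)])
log₁₀(16.6) = +1.220
pH = 6.42 + (+1.220) = 7.64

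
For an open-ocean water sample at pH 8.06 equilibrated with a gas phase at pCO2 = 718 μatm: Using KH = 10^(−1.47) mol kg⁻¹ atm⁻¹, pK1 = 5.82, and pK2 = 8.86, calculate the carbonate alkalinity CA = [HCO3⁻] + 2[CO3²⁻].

CA = 5.57 mmol/kg

[CO2*] = KH · pCO2 = 10^(−1.47) × 718×10^-6 = 2.433×10^-5 mol/kg
α₀ = 1/(1 + K1/[H⁺] + K1K2/[H⁺]²) = 1/(1 + 10^+2.24 + 10^+1.44) = 0.004943
DIC = [CO2*]/α₀ = 2.433×10^-5 / 0.004943 = 4.922 mmol/kg
CA = (α₁ + 2α₂)·DIC = (0.8589 + 2×0.1361) × 4.922 = 5.57 mmol/kg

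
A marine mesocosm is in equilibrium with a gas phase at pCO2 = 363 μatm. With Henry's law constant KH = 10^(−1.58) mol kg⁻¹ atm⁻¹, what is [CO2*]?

KH = 10^(−1.58) = 2.630×10^-2 mol kg⁻¹ atm⁻¹
[CO2*] = KH · pCO2 = 2.630×10^-2 × 363×10^-6 atm = 9.55×10^-6 mol/kg

[CO2*] = 9.55 μmol/kg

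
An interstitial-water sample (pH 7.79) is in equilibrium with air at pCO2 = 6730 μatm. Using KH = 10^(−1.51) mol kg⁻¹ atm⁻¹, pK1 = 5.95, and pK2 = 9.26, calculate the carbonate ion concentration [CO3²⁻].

[CO2*] = KH · pCO2 = 10^(−1.51) × 6730×10^-6 = 2.080×10^-4 mol/kg
α₀ = 1/(1 + K1/[H⁺] + K1K2/[H⁺]²) = 1/(1 + 10^+1.84 + 10^+0.37) = 0.01379
DIC = [CO2*]/α₀ = 2.080×10^-4 / 0.01379 = 15.08 mmol/kg
[CO3²⁻] = α₂·DIC; α₂ = 0.03232, so [CO3²⁻] = 0.03232 × 15.08 = 0.488 mmol/kg

[CO3²⁻] = 0.488 mmol/kg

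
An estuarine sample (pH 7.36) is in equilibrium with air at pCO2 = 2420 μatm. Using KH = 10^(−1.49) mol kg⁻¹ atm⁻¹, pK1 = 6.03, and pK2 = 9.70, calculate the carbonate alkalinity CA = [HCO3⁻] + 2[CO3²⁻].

CA = 1.69 mmol/kg

[CO2*] = KH · pCO2 = 10^(−1.49) × 2420×10^-6 = 7.831×10^-5 mol/kg
α₀ = 1/(1 + K1/[H⁺] + K1K2/[H⁺]²) = 1/(1 + 10^+1.33 + 10^-1.01) = 0.04449
DIC = [CO2*]/α₀ = 7.831×10^-5 / 0.04449 = 1.760 mmol/kg
CA = (α₁ + 2α₂)·DIC = (0.9512 + 2×0.004348) × 1.760 = 1.69 mmol/kg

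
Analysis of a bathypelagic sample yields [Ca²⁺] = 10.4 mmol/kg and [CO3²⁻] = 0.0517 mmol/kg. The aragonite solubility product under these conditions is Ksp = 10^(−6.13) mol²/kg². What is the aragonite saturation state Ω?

Ksp = 10^(−6.13) = 7.413×10^-7
Ω = [Ca²⁺][CO3²⁻]/Ksp = (10.4×10^-3)(0.0517×10^-3) / 7.413×10^-7 = 0.725

Ω = 0.725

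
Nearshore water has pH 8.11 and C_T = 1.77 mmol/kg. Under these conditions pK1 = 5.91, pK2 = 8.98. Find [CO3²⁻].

[CO3²⁻] = 0.209 mmol/kg

α₂ = 1 / (1 + [H⁺]/K2 + [H⁺]²/(K1K2)) = 1 / (1 + 10^+0.87 + 10^-1.33)
   = 1 / (1 + 7.4131 + 0.046774) = 1/8.4599 = 0.1182
[CO3²⁻] = α₂ × DIC = 0.1182 × 1.77 = 0.209 mmol/kg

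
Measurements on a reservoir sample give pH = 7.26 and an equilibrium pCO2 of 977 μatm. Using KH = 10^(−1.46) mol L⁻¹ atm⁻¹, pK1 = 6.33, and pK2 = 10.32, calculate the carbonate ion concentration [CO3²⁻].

[CO2*] = KH · pCO2 = 10^(−1.46) × 977×10^-6 = 3.388×10^-5 mol/L
α₀ = 1/(1 + K1/[H⁺] + K1K2/[H⁺]²) = 1/(1 + 10^+0.93 + 10^-2.13) = 0.1051
DIC = [CO2*]/α₀ = 3.388×10^-5 / 0.1051 = 0.3225 mmol/L
[CO3²⁻] = α₂·DIC; α₂ = 0.0007788, so [CO3²⁻] = 0.0007788 × 0.3225 = 0.000251 mmol/L = 0.251 μmol/L

[CO3²⁻] = 0.251 μmol/L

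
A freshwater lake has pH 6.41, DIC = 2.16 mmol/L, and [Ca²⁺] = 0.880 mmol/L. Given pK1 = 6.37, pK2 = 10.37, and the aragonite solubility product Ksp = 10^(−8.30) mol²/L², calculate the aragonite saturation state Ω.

Ω = 0.0217

α₂ = 1 / (1 + [H⁺]/K2 + [H⁺]²/(K1K2)) = 1 / (1 + 10^+3.96 + 10^+3.92)
   = 1 / (1 + 9120.1 + 8317.6) = 1/1.7439×10^4 = 5.734×10^-5
[CO3²⁻] = α₂ × DIC = 5.734×10^-5 × 2.16 = 0.0001239 mmol/L = 0.1239 μmol/L
Ksp = 10^(−8.30) = 5.012×10^-9
Ω = [Ca²⁺][CO3²⁻]/Ksp = (0.880×10^-3)(1.239×10^-7) / 5.012×10^-9 = 0.0217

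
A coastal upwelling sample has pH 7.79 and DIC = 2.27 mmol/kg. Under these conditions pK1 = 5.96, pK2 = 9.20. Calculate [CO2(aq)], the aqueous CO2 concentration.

α₀ = 1 / (1 + K1/[H⁺] + K1K2/[H⁺]²) = 1 / (1 + 10^+1.83 + 10^+0.42)
   = 1 / (1 + 67.608 + 2.6303) = 1/71.239 = 0.01404
[CO2*] = α₀ × DIC = 0.01404 × 2.27 = 0.0319 mmol/kg

[CO2*] = 0.0319 mmol/kg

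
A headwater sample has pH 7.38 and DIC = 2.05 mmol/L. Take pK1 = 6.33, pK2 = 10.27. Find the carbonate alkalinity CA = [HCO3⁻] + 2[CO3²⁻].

CA = [HCO3⁻] + 2[CO3²⁻] = (α₁ + 2α₂)·DIC
At pH 7.38: [H⁺]/K1 = 10^-1.05 = 0.089125, K2/[H⁺] = 10^-2.89 = 0.0012882
α₁ = 1/(1 + 0.089125 + 0.0012882) = 1/1.0904 = 0.9171; α₂ = α₁·K2/[H⁺] = 0.001181
α₁ + 2α₂ = 0.9194
CA = 0.9194 × 2.05 = 1.88 mmol/L

CA = 1.88 mmol/L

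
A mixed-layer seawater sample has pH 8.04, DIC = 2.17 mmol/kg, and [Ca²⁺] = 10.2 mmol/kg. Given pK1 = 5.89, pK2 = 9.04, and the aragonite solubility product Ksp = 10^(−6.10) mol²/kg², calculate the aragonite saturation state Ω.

Ω = 2.52

α₂ = 1 / (1 + [H⁺]/K2 + [H⁺]²/(K1K2)) = 1 / (1 + 10^+1.00 + 10^-1.15)
   = 1 / (1 + 10.000 + 0.070795) = 1/11.071 = 0.09033
[CO3²⁻] = α₂ × DIC = 0.09033 × 2.17 = 0.1960 mmol/kg
Ksp = 10^(−6.10) = 7.943×10^-7
Ω = [Ca²⁺][CO3²⁻]/Ksp = (10.2×10^-3)(1.960×10^-4) / 7.943×10^-7 = 2.52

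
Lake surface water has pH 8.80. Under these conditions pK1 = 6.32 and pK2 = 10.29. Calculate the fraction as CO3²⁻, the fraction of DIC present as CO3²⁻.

α₂ = 1 / (1 + [H⁺]/K2 + [H⁺]²/(K1K2)) = 1 / (1 + 10^+1.49 + 10^-0.99)
   = 1 / (1 + 30.903 + 0.10233) = 1/32.005 = 0.03124

α₂ = 0.0312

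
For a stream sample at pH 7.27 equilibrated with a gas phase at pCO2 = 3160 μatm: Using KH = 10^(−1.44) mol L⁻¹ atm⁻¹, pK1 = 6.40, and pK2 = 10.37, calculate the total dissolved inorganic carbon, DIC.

DIC = 0.966 mmol/L

[CO2*] = KH · pCO2 = 10^(−1.44) × 3160×10^-6 = 1.147×10^-4 mol/L
α₀ = 1/(1 + K1/[H⁺] + K1K2/[H⁺]²) = 1/(1 + 10^+0.87 + 10^-2.23) = 0.1188
DIC = [CO2*]/α₀ = 1.147×10^-4 / 0.1188 = 0.966 mmol/L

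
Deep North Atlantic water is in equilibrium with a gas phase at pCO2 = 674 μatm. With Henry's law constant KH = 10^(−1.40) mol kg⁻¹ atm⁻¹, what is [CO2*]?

KH = 10^(−1.40) = 3.981×10^-2 mol kg⁻¹ atm⁻¹
[CO2*] = KH · pCO2 = 3.981×10^-2 × 674×10^-6 atm = 2.68×10^-5 mol/kg

[CO2*] = 26.8 μmol/kg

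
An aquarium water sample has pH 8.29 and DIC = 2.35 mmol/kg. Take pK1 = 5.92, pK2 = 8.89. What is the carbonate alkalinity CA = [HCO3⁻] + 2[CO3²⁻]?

CA = 2.81 mmol/kg

CA = [HCO3⁻] + 2[CO3²⁻] = (α₁ + 2α₂)·DIC
At pH 8.29: [H⁺]/K1 = 10^-2.37 = 0.0042658, K2/[H⁺] = 10^-0.60 = 0.25119
α₁ = 1/(1 + 0.0042658 + 0.25119) = 1/1.2555 = 0.7965; α₂ = α₁·K2/[H⁺] = 0.2001
α₁ + 2α₂ = 1.1967
CA = 1.1967 × 2.35 = 2.81 mmol/kg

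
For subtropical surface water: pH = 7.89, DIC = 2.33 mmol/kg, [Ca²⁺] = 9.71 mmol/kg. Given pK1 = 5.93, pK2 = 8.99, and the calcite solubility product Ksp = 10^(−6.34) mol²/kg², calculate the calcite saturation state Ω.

α₂ = 1 / (1 + [H⁺]/K2 + [H⁺]²/(K1K2)) = 1 / (1 + 10^+1.10 + 10^-0.86)
   = 1 / (1 + 12.589 + 0.13804) = 1/13.727 = 0.07285
[CO3²⁻] = α₂ × DIC = 0.07285 × 2.33 = 0.1697 mmol/kg
Ksp = 10^(−6.34) = 4.571×10^-7
Ω = [Ca²⁺][CO3²⁻]/Ksp = (9.71×10^-3)(1.697×10^-4) / 4.571×10^-7 = 3.61

Ω = 3.61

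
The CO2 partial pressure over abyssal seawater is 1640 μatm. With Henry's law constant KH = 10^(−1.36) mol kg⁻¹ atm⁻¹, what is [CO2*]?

KH = 10^(−1.36) = 4.365×10^-2 mol kg⁻¹ atm⁻¹
[CO2*] = KH · pCO2 = 4.365×10^-2 × 1640×10^-6 atm = 7.16×10^-5 mol/kg

[CO2*] = 71.6 μmol/kg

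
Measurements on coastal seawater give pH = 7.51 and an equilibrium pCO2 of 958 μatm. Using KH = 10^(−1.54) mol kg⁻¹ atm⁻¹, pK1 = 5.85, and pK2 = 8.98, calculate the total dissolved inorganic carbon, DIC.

DIC = 1.33 mmol/kg

[CO2*] = KH · pCO2 = 10^(−1.54) × 958×10^-6 = 2.763×10^-5 mol/kg
α₀ = 1/(1 + K1/[H⁺] + K1K2/[H⁺]²) = 1/(1 + 10^+1.66 + 10^+0.19) = 0.02072
DIC = [CO2*]/α₀ = 2.763×10^-5 / 0.02072 = 1.33 mmol/kg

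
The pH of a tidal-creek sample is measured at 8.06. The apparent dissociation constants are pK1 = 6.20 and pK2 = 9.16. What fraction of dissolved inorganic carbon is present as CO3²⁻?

α₂ = 0.0727

α₂ = 1 / (1 + [H⁺]/K2 + [H⁺]²/(K1K2)) = 1 / (1 + 10^+1.10 + 10^-0.76)
   = 1 / (1 + 12.589 + 0.17378) = 1/13.763 = 0.07266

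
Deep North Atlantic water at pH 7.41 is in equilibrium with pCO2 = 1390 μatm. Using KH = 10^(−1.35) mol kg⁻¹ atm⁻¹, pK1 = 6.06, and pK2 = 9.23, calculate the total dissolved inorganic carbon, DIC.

DIC = 1.47 mmol/kg

[CO2*] = KH · pCO2 = 10^(−1.35) × 1390×10^-6 = 6.209×10^-5 mol/kg
α₀ = 1/(1 + K1/[H⁺] + K1K2/[H⁺]²) = 1/(1 + 10^+1.35 + 10^-0.47) = 0.04215
DIC = [CO2*]/α₀ = 6.209×10^-5 / 0.04215 = 1.47 mmol/kg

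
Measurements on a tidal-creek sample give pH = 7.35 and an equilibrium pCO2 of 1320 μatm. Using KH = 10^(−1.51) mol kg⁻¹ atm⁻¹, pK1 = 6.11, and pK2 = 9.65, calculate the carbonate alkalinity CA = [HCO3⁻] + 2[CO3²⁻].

[CO2*] = KH · pCO2 = 10^(−1.51) × 1320×10^-6 = 4.079×10^-5 mol/kg
α₀ = 1/(1 + K1/[H⁺] + K1K2/[H⁺]²) = 1/(1 + 10^+1.24 + 10^-1.06) = 0.05416
DIC = [CO2*]/α₀ = 4.079×10^-5 / 0.05416 = 0.7532 mmol/kg
CA = (α₁ + 2α₂)·DIC = (0.9411 + 2×0.004717) × 0.7532 = 0.716 mmol/kg

CA = 0.716 mmol/kg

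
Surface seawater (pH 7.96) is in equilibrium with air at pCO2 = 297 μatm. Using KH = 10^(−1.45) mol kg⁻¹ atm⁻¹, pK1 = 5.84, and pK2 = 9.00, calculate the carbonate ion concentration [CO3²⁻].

[CO3²⁻] = 0.127 mmol/kg

[CO2*] = KH · pCO2 = 10^(−1.45) × 297×10^-6 = 1.054×10^-5 mol/kg
α₀ = 1/(1 + K1/[H⁺] + K1K2/[H⁺]²) = 1/(1 + 10^+2.12 + 10^+1.08) = 0.006904
DIC = [CO2*]/α₀ = 1.054×10^-5 / 0.006904 = 1.526 mmol/kg
[CO3²⁻] = α₂·DIC; α₂ = 0.08300, so [CO3²⁻] = 0.08300 × 1.526 = 0.127 mmol/kg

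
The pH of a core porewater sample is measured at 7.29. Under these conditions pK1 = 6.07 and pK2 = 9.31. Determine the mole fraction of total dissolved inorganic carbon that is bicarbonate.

α₁ = 0.935

α₁ = 1 / (1 + [H⁺]/K1 + K2/[H⁺]) = 1 / (1 + 10^-1.22 + 10^-2.02)
   = 1 / (1 + 0.060256 + 0.0095499) = 1/1.0698 = 0.9347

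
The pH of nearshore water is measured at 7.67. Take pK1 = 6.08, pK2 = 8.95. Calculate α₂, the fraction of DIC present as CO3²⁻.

α₂ = 0.0487

α₂ = 1 / (1 + [H⁺]/K2 + [H⁺]²/(K1K2)) = 1 / (1 + 10^+1.28 + 10^-0.31)
   = 1 / (1 + 19.055 + 0.48978) = 1/20.544 = 0.04868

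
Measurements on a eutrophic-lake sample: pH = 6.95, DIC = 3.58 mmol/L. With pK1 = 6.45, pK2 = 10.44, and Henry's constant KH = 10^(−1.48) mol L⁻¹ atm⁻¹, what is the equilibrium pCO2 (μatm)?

α₀ = 1 / (1 + K1/[H⁺] + K1K2/[H⁺]²) = 1 / (1 + 10^+0.50 + 10^-2.99)
   = 1 / (1 + 3.1623 + 0.0010233) = 1/4.1633 = 0.2402
[CO2*] = α₀ × DIC = 0.2402 × 3.58 = 0.8599 mmol/L
pCO2 = [CO2*]/KH = 8.599×10^-4 / 3.311×10^-2 = 2.60×10^4 μatm

pCO2 = 2.60×10^4 μatm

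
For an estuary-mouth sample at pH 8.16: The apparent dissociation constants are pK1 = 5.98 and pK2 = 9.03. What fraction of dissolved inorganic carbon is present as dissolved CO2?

α₀ = 1 / (1 + K1/[H⁺] + K1K2/[H⁺]²) = 1 / (1 + 10^+2.18 + 10^+1.31)
   = 1 / (1 + 151.36 + 20.417) = 1/172.77 = 0.005788

α₀ = 0.00579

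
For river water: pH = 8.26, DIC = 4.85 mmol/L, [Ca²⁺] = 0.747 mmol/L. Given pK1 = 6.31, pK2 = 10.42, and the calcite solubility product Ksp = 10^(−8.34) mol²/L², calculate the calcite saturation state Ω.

α₂ = 1 / (1 + [H⁺]/K2 + [H⁺]²/(K1K2)) = 1 / (1 + 10^+2.16 + 10^+0.21)
   = 1 / (1 + 144.54 + 1.6218) = 1/147.17 = 0.006795
[CO3²⁻] = α₂ × DIC = 0.006795 × 4.85 = 0.03296 mmol/L
Ksp = 10^(−8.34) = 4.571×10^-9
Ω = [Ca²⁺][CO3²⁻]/Ksp = (0.747×10^-3)(3.296×10^-5) / 4.571×10^-9 = 5.39

Ω = 5.39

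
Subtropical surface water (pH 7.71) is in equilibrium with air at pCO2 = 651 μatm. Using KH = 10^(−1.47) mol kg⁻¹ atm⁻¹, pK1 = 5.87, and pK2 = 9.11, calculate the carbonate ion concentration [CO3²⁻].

[CO3²⁻] = 0.0608 mmol/kg

[CO2*] = KH · pCO2 = 10^(−1.47) × 651×10^-6 = 2.206×10^-5 mol/kg
α₀ = 1/(1 + K1/[H⁺] + K1K2/[H⁺]²) = 1/(1 + 10^+1.84 + 10^+0.44) = 0.01371
DIC = [CO2*]/α₀ = 2.206×10^-5 / 0.01371 = 1.609 mmol/kg
[CO3²⁻] = α₂·DIC; α₂ = 0.03776, so [CO3²⁻] = 0.03776 × 1.609 = 0.0608 mmol/kg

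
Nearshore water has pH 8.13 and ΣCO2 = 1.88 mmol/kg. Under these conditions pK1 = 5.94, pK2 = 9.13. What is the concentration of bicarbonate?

[HCO3⁻] = 1.70 mmol/kg

α₁ = 1 / (1 + [H⁺]/K1 + K2/[H⁺]) = 1 / (1 + 10^-2.19 + 10^-1.00)
   = 1 / (1 + 0.0064565 + 0.10000) = 1/1.1065 = 0.9038
[HCO3⁻] = α₁ × DIC = 0.9038 × 1.88 = 1.70 mmol/kg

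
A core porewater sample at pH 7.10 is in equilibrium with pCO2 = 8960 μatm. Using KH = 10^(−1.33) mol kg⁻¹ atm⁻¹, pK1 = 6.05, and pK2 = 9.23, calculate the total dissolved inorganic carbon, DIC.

DIC = 5.16 mmol/kg

[CO2*] = KH · pCO2 = 10^(−1.33) × 8960×10^-6 = 4.191×10^-4 mol/kg
α₀ = 1/(1 + K1/[H⁺] + K1K2/[H⁺]²) = 1/(1 + 10^+1.05 + 10^-1.08) = 0.08128
DIC = [CO2*]/α₀ = 4.191×10^-4 / 0.08128 = 5.16 mmol/kg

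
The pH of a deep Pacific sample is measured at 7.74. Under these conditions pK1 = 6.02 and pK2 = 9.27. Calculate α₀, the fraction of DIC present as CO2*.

α₀ = 1 / (1 + K1/[H⁺] + K1K2/[H⁺]²) = 1 / (1 + 10^+1.72 + 10^+0.19)
   = 1 / (1 + 52.481 + 1.5488) = 1/55.030 = 0.01817

α₀ = 0.0182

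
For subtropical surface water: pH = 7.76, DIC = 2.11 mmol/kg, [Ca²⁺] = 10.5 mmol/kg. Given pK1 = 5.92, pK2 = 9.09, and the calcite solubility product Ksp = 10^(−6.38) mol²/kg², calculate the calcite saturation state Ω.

Ω = 2.34

α₂ = 1 / (1 + [H⁺]/K2 + [H⁺]²/(K1K2)) = 1 / (1 + 10^+1.33 + 10^-0.51)
   = 1 / (1 + 21.380 + 0.30903) = 1/22.689 = 0.04407
[CO3²⁻] = α₂ × DIC = 0.04407 × 2.11 = 0.09300 mmol/kg
Ksp = 10^(−6.38) = 4.169×10^-7
Ω = [Ca²⁺][CO3²⁻]/Ksp = (10.5×10^-3)(9.300×10^-5) / 4.169×10^-7 = 2.34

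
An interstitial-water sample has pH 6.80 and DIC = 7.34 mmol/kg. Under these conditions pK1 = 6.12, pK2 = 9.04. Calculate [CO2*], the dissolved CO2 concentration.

[CO2*] = 1.26 mmol/kg

α₀ = 1 / (1 + K1/[H⁺] + K1K2/[H⁺]²) = 1 / (1 + 10^+0.68 + 10^-1.56)
   = 1 / (1 + 4.7863 + 0.027542) = 1/5.8138 = 0.1720
[CO2*] = α₀ × DIC = 0.1720 × 7.34 = 1.26 mmol/kg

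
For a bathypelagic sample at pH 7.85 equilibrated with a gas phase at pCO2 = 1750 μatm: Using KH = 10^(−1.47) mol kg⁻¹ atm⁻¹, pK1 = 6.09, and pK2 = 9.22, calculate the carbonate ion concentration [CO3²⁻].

[CO3²⁻] = 0.146 mmol/kg

[CO2*] = KH · pCO2 = 10^(−1.47) × 1750×10^-6 = 5.930×10^-5 mol/kg
α₀ = 1/(1 + K1/[H⁺] + K1K2/[H⁺]²) = 1/(1 + 10^+1.76 + 10^+0.39) = 0.01639
DIC = [CO2*]/α₀ = 5.930×10^-5 / 0.01639 = 3.617 mmol/kg
[CO3²⁻] = α₂·DIC; α₂ = 0.04024, so [CO3²⁻] = 0.04024 × 3.617 = 0.146 mmol/kg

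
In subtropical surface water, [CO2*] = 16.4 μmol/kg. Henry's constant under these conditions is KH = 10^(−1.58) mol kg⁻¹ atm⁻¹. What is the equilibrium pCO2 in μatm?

KH = 10^(−1.58) = 2.630×10^-2 mol kg⁻¹ atm⁻¹
pCO2 = [CO2*]/KH = 16.4×10^-6 / 2.630×10^-2 = 6.24×10^-4 atm = 624 μatm

pCO2 = 624 μatm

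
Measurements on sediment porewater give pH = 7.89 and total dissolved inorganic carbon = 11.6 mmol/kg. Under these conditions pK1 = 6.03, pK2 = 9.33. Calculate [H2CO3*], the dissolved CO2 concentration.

α₀ = 1 / (1 + K1/[H⁺] + K1K2/[H⁺]²) = 1 / (1 + 10^+1.86 + 10^+0.42)
   = 1 / (1 + 72.444 + 2.6303) = 1/76.074 = 0.01315
[CO2*] = α₀ × DIC = 0.01315 × 11.6 = 0.152 mmol/kg

[CO2*] = 0.152 mmol/kg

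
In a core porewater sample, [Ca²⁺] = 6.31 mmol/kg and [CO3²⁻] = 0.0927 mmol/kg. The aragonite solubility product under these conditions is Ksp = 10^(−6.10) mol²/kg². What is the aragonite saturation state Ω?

Ω = 0.736

Ksp = 10^(−6.10) = 7.943×10^-7
Ω = [Ca²⁺][CO3²⁻]/Ksp = (6.31×10^-3)(0.0927×10^-3) / 7.943×10^-7 = 0.736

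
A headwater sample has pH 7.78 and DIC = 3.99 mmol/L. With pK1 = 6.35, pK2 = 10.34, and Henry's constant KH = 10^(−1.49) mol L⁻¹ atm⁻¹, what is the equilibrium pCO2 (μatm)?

α₀ = 1 / (1 + K1/[H⁺] + K1K2/[H⁺]²) = 1 / (1 + 10^+1.43 + 10^-1.13)
   = 1 / (1 + 26.915 + 0.074131) = 1/27.989 = 0.03573
[CO2*] = α₀ × DIC = 0.03573 × 3.99 = 0.1426 mmol/L
pCO2 = [CO2*]/KH = 1.426×10^-4 / 3.236×10^-2 = 4410 μatm

pCO2 = 4410 μatm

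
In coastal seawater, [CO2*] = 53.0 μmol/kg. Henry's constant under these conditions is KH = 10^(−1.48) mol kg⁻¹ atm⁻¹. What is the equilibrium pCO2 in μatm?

KH = 10^(−1.48) = 3.311×10^-2 mol kg⁻¹ atm⁻¹
pCO2 = [CO2*]/KH = 53.0×10^-6 / 3.311×10^-2 = 1.60×10^-3 atm = 1600 μatm

pCO2 = 1600 μatm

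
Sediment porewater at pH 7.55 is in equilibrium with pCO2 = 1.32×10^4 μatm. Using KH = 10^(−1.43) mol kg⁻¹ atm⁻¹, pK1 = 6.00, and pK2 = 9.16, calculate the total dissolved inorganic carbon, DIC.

[CO2*] = KH · pCO2 = 10^(−1.43) × 1.32×10^4×10^-6 = 4.904×10^-4 mol/kg
α₀ = 1/(1 + K1/[H⁺] + K1K2/[H⁺]²) = 1/(1 + 10^+1.55 + 10^-0.06) = 0.02677
DIC = [CO2*]/α₀ = 4.904×10^-4 / 0.02677 = 18.3 mmol/kg

DIC = 18.3 mmol/kg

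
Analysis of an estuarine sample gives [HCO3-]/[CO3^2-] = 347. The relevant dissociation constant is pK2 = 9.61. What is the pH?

pH = 7.07

From K2 = [H⁺][CO3^2-]/[HCO3-]:  pH = pK2 − log₁₀([HCO3-]/[CO3^2-])
log₁₀(347) = +2.540
pH = 9.61 − (+2.540) = 7.07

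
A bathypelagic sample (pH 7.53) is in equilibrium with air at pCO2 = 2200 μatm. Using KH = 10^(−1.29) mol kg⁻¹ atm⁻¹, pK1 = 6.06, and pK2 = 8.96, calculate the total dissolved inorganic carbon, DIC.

[CO2*] = KH · pCO2 = 10^(−1.29) × 2200×10^-6 = 1.128×10^-4 mol/kg
α₀ = 1/(1 + K1/[H⁺] + K1K2/[H⁺]²) = 1/(1 + 10^+1.47 + 10^+0.04) = 0.03164
DIC = [CO2*]/α₀ = 1.128×10^-4 / 0.03164 = 3.57 mmol/kg

DIC = 3.57 mmol/kg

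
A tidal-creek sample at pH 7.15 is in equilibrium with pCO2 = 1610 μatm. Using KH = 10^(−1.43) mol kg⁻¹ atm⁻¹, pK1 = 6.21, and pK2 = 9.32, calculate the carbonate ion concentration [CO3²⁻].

[CO3²⁻] = 3.52 μmol/kg

[CO2*] = KH · pCO2 = 10^(−1.43) × 1610×10^-6 = 5.982×10^-5 mol/kg
α₀ = 1/(1 + K1/[H⁺] + K1K2/[H⁺]²) = 1/(1 + 10^+0.94 + 10^-1.23) = 0.1024
DIC = [CO2*]/α₀ = 5.982×10^-5 / 0.1024 = 0.5843 mmol/kg
[CO3²⁻] = α₂·DIC; α₂ = 0.006028, so [CO3²⁻] = 0.006028 × 0.5843 = 0.00352 mmol/kg = 3.52 μmol/kg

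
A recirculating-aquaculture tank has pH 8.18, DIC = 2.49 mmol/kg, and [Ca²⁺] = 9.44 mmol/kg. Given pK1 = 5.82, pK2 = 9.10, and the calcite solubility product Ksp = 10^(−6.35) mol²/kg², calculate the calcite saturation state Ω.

Ω = 5.63

α₂ = 1 / (1 + [H⁺]/K2 + [H⁺]²/(K1K2)) = 1 / (1 + 10^+0.92 + 10^-1.44)
   = 1 / (1 + 8.3176 + 0.036308) = 1/9.3539 = 0.1069
[CO3²⁻] = α₂ × DIC = 0.1069 × 2.49 = 0.2662 mmol/kg
Ksp = 10^(−6.35) = 4.467×10^-7
Ω = [Ca²⁺][CO3²⁻]/Ksp = (9.44×10^-3)(2.662×10^-4) / 4.467×10^-7 = 5.63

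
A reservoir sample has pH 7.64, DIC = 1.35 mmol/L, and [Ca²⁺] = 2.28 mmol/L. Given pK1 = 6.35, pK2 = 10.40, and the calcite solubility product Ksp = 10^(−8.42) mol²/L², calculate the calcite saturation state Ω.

Ω = 1.34

α₂ = 1 / (1 + [H⁺]/K2 + [H⁺]²/(K1K2)) = 1 / (1 + 10^+2.76 + 10^+1.47)
   = 1 / (1 + 575.44 + 29.512) = 1/605.95 = 0.001650
[CO3²⁻] = α₂ × DIC = 0.001650 × 1.35 = 0.002228 mmol/L = 2.228 μmol/L
Ksp = 10^(−8.42) = 3.802×10^-9
Ω = [Ca²⁺][CO3²⁻]/Ksp = (2.28×10^-3)(2.228×10^-6) / 3.802×10^-9 = 1.34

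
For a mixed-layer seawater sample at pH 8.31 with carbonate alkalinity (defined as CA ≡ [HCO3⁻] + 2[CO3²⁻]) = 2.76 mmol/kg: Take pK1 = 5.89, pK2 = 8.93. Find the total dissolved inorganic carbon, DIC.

CA = [HCO3⁻] + 2[CO3²⁻] = (α₁ + 2α₂)·DIC
At pH 8.31: [H⁺]/K1 = 10^-2.42 = 0.0038019, K2/[H⁺] = 10^-0.62 = 0.23988
α₁ = 1/(1 + 0.0038019 + 0.23988) = 1/1.2437 = 0.8041; α₂ = α₁·K2/[H⁺] = 0.1929
α₁ + 2α₂ = 1.1898
DIC = CA / (α₁ + 2α₂) = 2.76 / 1.1898 = 2.32 mmol/kg

DIC = 2.32 mmol/kg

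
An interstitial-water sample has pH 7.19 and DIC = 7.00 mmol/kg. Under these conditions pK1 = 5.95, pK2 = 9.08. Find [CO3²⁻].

[CO3²⁻] = 0.0842 mmol/kg

α₂ = 1 / (1 + [H⁺]/K2 + [H⁺]²/(K1K2)) = 1 / (1 + 10^+1.89 + 10^+0.65)
   = 1 / (1 + 77.625 + 4.4668) = 1/83.092 = 0.01203
[CO3²⁻] = α₂ × DIC = 0.01203 × 7.00 = 0.0842 mmol/kg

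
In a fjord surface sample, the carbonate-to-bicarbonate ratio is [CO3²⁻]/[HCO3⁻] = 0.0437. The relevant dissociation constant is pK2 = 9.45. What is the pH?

pH = 8.09

From K2 = [H⁺][CO3²⁻]/[HCO3⁻]:  pH = pK2 + log₁₀([CO3²⁻]/[HCO3⁻])
log₁₀(0.0437) = -1.360
pH = 9.45 + (-1.360) = 8.09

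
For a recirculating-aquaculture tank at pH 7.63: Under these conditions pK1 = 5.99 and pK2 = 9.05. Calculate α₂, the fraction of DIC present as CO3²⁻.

α₂ = 1 / (1 + [H⁺]/K2 + [H⁺]²/(K1K2)) = 1 / (1 + 10^+1.42 + 10^-0.22)
   = 1 / (1 + 26.303 + 0.60256) = 1/27.905 = 0.03584

α₂ = 0.0358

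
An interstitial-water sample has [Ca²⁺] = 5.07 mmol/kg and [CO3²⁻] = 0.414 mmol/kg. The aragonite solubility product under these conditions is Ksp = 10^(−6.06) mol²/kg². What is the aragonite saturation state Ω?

Ksp = 10^(−6.06) = 8.710×10^-7
Ω = [Ca²⁺][CO3²⁻]/Ksp = (5.07×10^-3)(0.414×10^-3) / 8.710×10^-7 = 2.41

Ω = 2.41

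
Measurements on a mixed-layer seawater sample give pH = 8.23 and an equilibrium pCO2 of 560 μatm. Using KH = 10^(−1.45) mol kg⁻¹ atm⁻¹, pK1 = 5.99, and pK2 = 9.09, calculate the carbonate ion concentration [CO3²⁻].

[CO2*] = KH · pCO2 = 10^(−1.45) × 560×10^-6 = 1.987×10^-5 mol/kg
α₀ = 1/(1 + K1/[H⁺] + K1K2/[H⁺]²) = 1/(1 + 10^+2.24 + 10^+1.38) = 0.005031
DIC = [CO2*]/α₀ = 1.987×10^-5 / 0.005031 = 3.949 mmol/kg
[CO3²⁻] = α₂·DIC; α₂ = 0.1207, so [CO3²⁻] = 0.1207 × 3.949 = 0.477 mmol/kg

[CO3²⁻] = 0.477 mmol/kg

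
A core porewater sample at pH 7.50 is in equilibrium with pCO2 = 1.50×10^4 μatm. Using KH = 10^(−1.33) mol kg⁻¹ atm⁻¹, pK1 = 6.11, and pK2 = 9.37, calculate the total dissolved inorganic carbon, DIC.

[CO2*] = KH · pCO2 = 10^(−1.33) × 1.50×10^4×10^-6 = 7.016×10^-4 mol/kg
α₀ = 1/(1 + K1/[H⁺] + K1K2/[H⁺]²) = 1/(1 + 10^+1.39 + 10^-0.48) = 0.03864
DIC = [CO2*]/α₀ = 7.016×10^-4 / 0.03864 = 18.2 mmol/kg

DIC = 18.2 mmol/kg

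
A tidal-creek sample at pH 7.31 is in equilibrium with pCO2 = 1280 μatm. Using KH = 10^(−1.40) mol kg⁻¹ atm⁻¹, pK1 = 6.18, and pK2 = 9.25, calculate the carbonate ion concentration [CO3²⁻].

[CO2*] = KH · pCO2 = 10^(−1.40) × 1280×10^-6 = 5.096×10^-5 mol/kg
α₀ = 1/(1 + K1/[H⁺] + K1K2/[H⁺]²) = 1/(1 + 10^+1.13 + 10^-0.81) = 0.06828
DIC = [CO2*]/α₀ = 5.096×10^-5 / 0.06828 = 0.7463 mmol/kg
[CO3²⁻] = α₂·DIC; α₂ = 0.01058, so [CO3²⁻] = 0.01058 × 0.7463 = 0.00789 mmol/kg = 7.89 μmol/kg

[CO3²⁻] = 7.89 μmol/kg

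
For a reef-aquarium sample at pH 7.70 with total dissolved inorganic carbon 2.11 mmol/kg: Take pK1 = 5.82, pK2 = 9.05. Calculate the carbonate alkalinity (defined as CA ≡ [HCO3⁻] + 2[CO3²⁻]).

CA = 2.17 mmol/kg

CA = [HCO3⁻] + 2[CO3²⁻] = (α₁ + 2α₂)·DIC
At pH 7.70: [H⁺]/K1 = 10^-1.88 = 0.013183, K2/[H⁺] = 10^-1.35 = 0.044668
α₁ = 1/(1 + 0.013183 + 0.044668) = 1/1.0579 = 0.9453; α₂ = α₁·K2/[H⁺] = 0.04223
α₁ + 2α₂ = 1.0298
CA = 1.0298 × 2.11 = 2.17 mmol/kg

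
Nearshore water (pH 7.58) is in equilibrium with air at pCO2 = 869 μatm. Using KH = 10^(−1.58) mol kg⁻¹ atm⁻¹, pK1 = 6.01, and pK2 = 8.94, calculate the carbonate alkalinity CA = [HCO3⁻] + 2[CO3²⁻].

CA = 0.923 mmol/kg

[CO2*] = KH · pCO2 = 10^(−1.58) × 869×10^-6 = 2.286×10^-5 mol/kg
α₀ = 1/(1 + K1/[H⁺] + K1K2/[H⁺]²) = 1/(1 + 10^+1.57 + 10^+0.21) = 0.02514
DIC = [CO2*]/α₀ = 2.286×10^-5 / 0.02514 = 0.9091 mmol/kg
CA = (α₁ + 2α₂)·DIC = (0.9341 + 2×0.04077) × 0.9091 = 0.923 mmol/kg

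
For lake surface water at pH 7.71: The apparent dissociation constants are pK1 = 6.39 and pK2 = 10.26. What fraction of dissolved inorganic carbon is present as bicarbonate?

α₁ = 0.952

α₁ = 1 / (1 + [H⁺]/K1 + K2/[H⁺]) = 1 / (1 + 10^-1.32 + 10^-2.55)
   = 1 / (1 + 0.047863 + 0.0028184) = 1/1.0507 = 0.9518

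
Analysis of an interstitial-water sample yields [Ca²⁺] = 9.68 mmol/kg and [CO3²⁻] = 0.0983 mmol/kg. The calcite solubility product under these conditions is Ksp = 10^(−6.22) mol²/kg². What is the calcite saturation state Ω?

Ω = 1.58

Ksp = 10^(−6.22) = 6.026×10^-7
Ω = [Ca²⁺][CO3²⁻]/Ksp = (9.68×10^-3)(0.0983×10^-3) / 6.026×10^-7 = 1.58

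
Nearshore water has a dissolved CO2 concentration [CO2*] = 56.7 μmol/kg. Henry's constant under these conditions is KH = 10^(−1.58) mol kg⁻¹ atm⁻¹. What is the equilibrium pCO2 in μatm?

pCO2 = 2160 μatm

KH = 10^(−1.58) = 2.630×10^-2 mol kg⁻¹ atm⁻¹
pCO2 = [CO2*]/KH = 56.7×10^-6 / 2.630×10^-2 = 2.16×10^-3 atm = 2160 μatm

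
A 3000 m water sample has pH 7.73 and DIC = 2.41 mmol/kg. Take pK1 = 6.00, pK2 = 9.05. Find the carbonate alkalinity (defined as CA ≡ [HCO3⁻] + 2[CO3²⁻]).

CA = [HCO3⁻] + 2[CO3²⁻] = (α₁ + 2α₂)·DIC
At pH 7.73: [H⁺]/K1 = 10^-1.73 = 0.018621, K2/[H⁺] = 10^-1.32 = 0.047863
α₁ = 1/(1 + 0.018621 + 0.047863) = 1/1.0665 = 0.9377; α₂ = α₁·K2/[H⁺] = 0.04488
α₁ + 2α₂ = 1.0274
CA = 1.0274 × 2.41 = 2.48 mmol/kg

CA = 2.48 mmol/kg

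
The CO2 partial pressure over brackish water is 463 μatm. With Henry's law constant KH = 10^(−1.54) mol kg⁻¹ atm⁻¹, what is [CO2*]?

KH = 10^(−1.54) = 2.884×10^-2 mol kg⁻¹ atm⁻¹
[CO2*] = KH · pCO2 = 2.884×10^-2 × 463×10^-6 atm = 1.34×10^-5 mol/kg

[CO2*] = 13.4 μmol/kg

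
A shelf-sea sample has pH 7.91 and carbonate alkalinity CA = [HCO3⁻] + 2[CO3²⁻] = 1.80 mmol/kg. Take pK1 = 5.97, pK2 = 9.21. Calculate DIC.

DIC = 1.74 mmol/kg

CA = [HCO3⁻] + 2[CO3²⁻] = (α₁ + 2α₂)·DIC
At pH 7.91: [H⁺]/K1 = 10^-1.94 = 0.011482, K2/[H⁺] = 10^-1.30 = 0.050119
α₁ = 1/(1 + 0.011482 + 0.050119) = 1/1.0616 = 0.9420; α₂ = α₁·K2/[H⁺] = 0.04721
α₁ + 2α₂ = 1.0364
DIC = CA / (α₁ + 2α₂) = 1.80 / 1.0364 = 1.74 mmol/kg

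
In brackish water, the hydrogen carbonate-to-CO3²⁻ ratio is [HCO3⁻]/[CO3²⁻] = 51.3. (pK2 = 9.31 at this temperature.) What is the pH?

pH = 7.60

From K2 = [H⁺][CO3²⁻]/[HCO3⁻]:  pH = pK2 − log₁₀([HCO3⁻]/[CO3²⁻])
log₁₀(51.3) = +1.710
pH = 9.31 − (+1.710) = 7.60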